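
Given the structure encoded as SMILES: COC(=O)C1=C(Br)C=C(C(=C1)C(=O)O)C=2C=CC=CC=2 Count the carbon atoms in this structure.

15

Count every carbon token in the SMILES (each C, including those in ring-closure positions and inside branches).
Carbon count: 15.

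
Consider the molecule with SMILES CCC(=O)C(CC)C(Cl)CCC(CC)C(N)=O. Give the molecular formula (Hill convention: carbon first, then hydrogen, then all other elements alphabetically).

Walk through each heavy atom and fill implicit hydrogens from standard valence (C 4, N 3, O 2, S 2, halogen 1):
  atom 1: C, bond orders sum to 1 (valence 4) → 3 H
  atom 2: C, bond orders sum to 2 (valence 4) → 2 H
  atom 3: C, bond orders sum to 4 (valence 4) → 0 H
  atom 4: O, bond orders sum to 2 (valence 2) → 0 H
  atom 5: C, bond orders sum to 3 (valence 4) → 1 H
  atom 6: C, bond orders sum to 2 (valence 4) → 2 H
  atom 7: C, bond orders sum to 1 (valence 4) → 3 H
  atom 8: C, bond orders sum to 3 (valence 4) → 1 H
  atom 9: Cl (halogen, monovalent) → 0 H
  atom 10: C, bond orders sum to 2 (valence 4) → 2 H
  atom 11: C, bond orders sum to 2 (valence 4) → 2 H
  atom 12: C, bond orders sum to 3 (valence 4) → 1 H
  atom 13: C, bond orders sum to 2 (valence 4) → 2 H
  atom 14: C, bond orders sum to 1 (valence 4) → 3 H
  atom 15: C, bond orders sum to 4 (valence 4) → 0 H
  atom 16: N, bond orders sum to 1 (valence 3) → 2 H
  atom 17: O, bond orders sum to 2 (valence 2) → 0 H
Totals → C:13, H:24, Cl:1, N:1, O:2.

C13H24ClNO2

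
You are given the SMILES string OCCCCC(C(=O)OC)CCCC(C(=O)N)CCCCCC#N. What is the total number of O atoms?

4

Scan the SMILES for O atoms (remember two-letter symbols like Cl and Br are single atoms).
Oxygen count: 4.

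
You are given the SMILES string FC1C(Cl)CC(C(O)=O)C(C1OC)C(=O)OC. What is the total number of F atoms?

Scan the SMILES for F atoms (remember two-letter symbols like Cl and Br are single atoms).
Fluorine count: 1.

1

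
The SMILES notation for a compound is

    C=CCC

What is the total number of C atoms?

4

Count every carbon token in the SMILES (each C, including those in ring-closure positions and inside branches).
Carbon count: 4.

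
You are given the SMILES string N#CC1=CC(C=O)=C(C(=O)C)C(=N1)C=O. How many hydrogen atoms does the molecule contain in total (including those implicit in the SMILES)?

Walk through each heavy atom and fill implicit hydrogens from standard valence (C 4, N 3, O 2, S 2, halogen 1):
  atom 1: N, bond orders sum to 3 (valence 3) → 0 H
  atom 2: C, bond orders sum to 4 (valence 4) → 0 H
  atom 3: C, bond orders sum to 4 (valence 4) → 0 H
  atom 4: C, bond orders sum to 3 (valence 4) → 1 H
  atom 5: C, bond orders sum to 4 (valence 4) → 0 H
  atom 6: C, bond orders sum to 3 (valence 4) → 1 H
  atom 7: O, bond orders sum to 2 (valence 2) → 0 H
  atom 8: C, bond orders sum to 4 (valence 4) → 0 H
  atom 9: C, bond orders sum to 4 (valence 4) → 0 H
  atom 10: O, bond orders sum to 2 (valence 2) → 0 H
  atom 11: C, bond orders sum to 1 (valence 4) → 3 H
  atom 12: C, bond orders sum to 4 (valence 4) → 0 H
  atom 13: N, bond orders sum to 3 (valence 3) → 0 H
  atom 14: C, bond orders sum to 3 (valence 4) → 1 H
  atom 15: O, bond orders sum to 2 (valence 2) → 0 H
Total hydrogens: 6.

6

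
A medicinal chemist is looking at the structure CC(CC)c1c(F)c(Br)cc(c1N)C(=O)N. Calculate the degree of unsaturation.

Molecular formula: C11H14BrFN2O.
DoU = (2C + 2 + N − H − X) / 2, where X is the halogen count and O/S are ignored.
    = (2·11 + 2 + 2 − 14 − 2) / 2 = 10 / 2 = 5.

5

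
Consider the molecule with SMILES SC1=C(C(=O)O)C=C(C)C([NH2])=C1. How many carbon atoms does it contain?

Count every carbon token in the SMILES (each C, including those in ring-closure positions and inside branches).
Carbon count: 8.

8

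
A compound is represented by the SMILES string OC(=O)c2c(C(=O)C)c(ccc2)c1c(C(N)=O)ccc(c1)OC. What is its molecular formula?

Walk through each heavy atom and fill implicit hydrogens from standard valence (C 4, N 3, O 2, S 2, halogen 1); for lowercase aromatic atoms, an aromatic c carries 1 H when it has two neighbours and 0 H with three, and aromatic n carries 0 H:
  atom 1: O, bond orders sum to 1 (valence 2) → 1 H
  atom 2: C, bond orders sum to 4 (valence 4) → 0 H
  atom 3: O, bond orders sum to 2 (valence 2) → 0 H
  atom 4: aromatic c, 3 neighbours → 0 H
  atom 5: aromatic c, 3 neighbours → 0 H
  atom 6: C, bond orders sum to 4 (valence 4) → 0 H
  atom 7: O, bond orders sum to 2 (valence 2) → 0 H
  atom 8: C, bond orders sum to 1 (valence 4) → 3 H
  atom 9: aromatic c, 3 neighbours → 0 H
  atom 10: aromatic c, 2 neighbours → 1 H
  atom 11: aromatic c, 2 neighbours → 1 H
  atom 12: aromatic c, 2 neighbours → 1 H
  atom 13: aromatic c, 3 neighbours → 0 H
  atom 14: aromatic c, 3 neighbours → 0 H
  atom 15: C, bond orders sum to 4 (valence 4) → 0 H
  atom 16: N, bond orders sum to 1 (valence 3) → 2 H
  atom 17: O, bond orders sum to 2 (valence 2) → 0 H
  atom 18: aromatic c, 2 neighbours → 1 H
  atom 19: aromatic c, 2 neighbours → 1 H
  atom 20: aromatic c, 3 neighbours → 0 H
  atom 21: aromatic c, 2 neighbours → 1 H
  atom 22: O, bond orders sum to 2 (valence 2) → 0 H
  atom 23: C, bond orders sum to 1 (valence 4) → 3 H
Totals → C:17, H:15, N:1, O:5.
In Hill order: C17H15NO5.

C17H15NO5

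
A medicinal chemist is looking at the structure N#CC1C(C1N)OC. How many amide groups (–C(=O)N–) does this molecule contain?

Scan the SMILES for the amide motif — none present.
Groups that are present: 1 ether, 1 nitrile, 1 primary amine.

0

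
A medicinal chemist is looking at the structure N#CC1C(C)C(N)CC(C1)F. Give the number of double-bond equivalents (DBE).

3

Degree of unsaturation = (number of rings) + (number of π bonds).
Ring closures in the SMILES: 1.
π bonds: 1 triple bond (each 2 DoU) → 2 DoU from unsaturation.
Total DoU = 1 + 2 = 3.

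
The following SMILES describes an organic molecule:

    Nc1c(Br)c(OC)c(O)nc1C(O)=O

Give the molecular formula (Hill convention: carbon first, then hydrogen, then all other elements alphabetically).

Walk through each heavy atom and fill implicit hydrogens from standard valence (C 4, N 3, O 2, S 2, halogen 1); for lowercase aromatic atoms, an aromatic c carries 1 H when it has two neighbours and 0 H with three, and aromatic n carries 0 H:
  atom 1: N, bond orders sum to 1 (valence 3) → 2 H
  atom 2: aromatic c, 3 neighbours → 0 H
  atom 3: aromatic c, 3 neighbours → 0 H
  atom 4: Br (halogen, monovalent) → 0 H
  atom 5: aromatic c, 3 neighbours → 0 H
  atom 6: O, bond orders sum to 2 (valence 2) → 0 H
  atom 7: C, bond orders sum to 1 (valence 4) → 3 H
  atom 8: aromatic c, 3 neighbours → 0 H
  atom 9: O, bond orders sum to 1 (valence 2) → 1 H
  atom 10: aromatic n, 2 neighbours → 0 H
  atom 11: aromatic c, 3 neighbours → 0 H
  atom 12: C, bond orders sum to 4 (valence 4) → 0 H
  atom 13: O, bond orders sum to 1 (valence 2) → 1 H
  atom 14: O, bond orders sum to 2 (valence 2) → 0 H
Totals → C:7, H:7, Br:1, N:2, O:4.
In Hill order: C7H7BrN2O4.

C7H7BrN2O4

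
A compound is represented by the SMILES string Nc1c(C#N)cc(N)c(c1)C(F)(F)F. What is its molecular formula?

C8H6F3N3

Walk through each heavy atom and fill implicit hydrogens from standard valence (C 4, N 3, O 2, S 2, halogen 1); for lowercase aromatic atoms, an aromatic c carries 1 H when it has two neighbours and 0 H with three, and aromatic n carries 0 H:
  atom 1: N, bond orders sum to 1 (valence 3) → 2 H
  atom 2: aromatic c, 3 neighbours → 0 H
  atom 3: aromatic c, 3 neighbours → 0 H
  atom 4: C, bond orders sum to 4 (valence 4) → 0 H
  atom 5: N, bond orders sum to 3 (valence 3) → 0 H
  atom 6: aromatic c, 2 neighbours → 1 H
  atom 7: aromatic c, 3 neighbours → 0 H
  atom 8: N, bond orders sum to 1 (valence 3) → 2 H
  atom 9: aromatic c, 3 neighbours → 0 H
  atom 10: aromatic c, 2 neighbours → 1 H
  atom 11: C, bond orders sum to 4 (valence 4) → 0 H
  atom 12: F (halogen, monovalent) → 0 H
  atom 13: F (halogen, monovalent) → 0 H
  atom 14: F (halogen, monovalent) → 0 H
Totals → C:8, H:6, F:3, N:3.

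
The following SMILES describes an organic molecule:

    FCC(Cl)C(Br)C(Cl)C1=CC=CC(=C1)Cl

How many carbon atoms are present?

10

Count every carbon token in the SMILES (each C, including those in ring-closure positions and inside branches).
Carbon count: 10.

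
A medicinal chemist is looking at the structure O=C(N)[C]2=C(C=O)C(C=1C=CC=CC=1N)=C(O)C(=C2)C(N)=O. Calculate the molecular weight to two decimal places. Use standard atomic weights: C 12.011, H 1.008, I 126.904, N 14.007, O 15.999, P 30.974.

299.29 g/mol

First, the molecular formula is C15H13N3O4 (counting implicit H from valence).
  C: 15 × 12.011 = 180.165
  H: 13 × 1.008 = 13.104
  N: 3 × 14.007 = 42.021
  O: 4 × 15.999 = 63.996
Sum: 15×12.011 + 13×1.008 + 3×14.007 + 4×15.999 = 299.286 → 299.29 g/mol.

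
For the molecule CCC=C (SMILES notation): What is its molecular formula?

Walk through each heavy atom and fill implicit hydrogens from standard valence (C 4, N 3, O 2, S 2, halogen 1):
  atom 1: C, bond orders sum to 1 (valence 4) → 3 H
  atom 2: C, bond orders sum to 2 (valence 4) → 2 H
  atom 3: C, bond orders sum to 3 (valence 4) → 1 H
  atom 4: C, bond orders sum to 2 (valence 4) → 2 H
Totals → C:4, H:8.
In Hill order: C4H8.

C4H8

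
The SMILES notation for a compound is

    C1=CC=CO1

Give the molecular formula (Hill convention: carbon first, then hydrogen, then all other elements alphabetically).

Walk through each heavy atom and fill implicit hydrogens from standard valence (C 4, N 3, O 2, S 2, halogen 1):
  atom 1: C, bond orders sum to 3 (valence 4) → 1 H
  atom 2: C, bond orders sum to 3 (valence 4) → 1 H
  atom 3: C, bond orders sum to 3 (valence 4) → 1 H
  atom 4: C, bond orders sum to 3 (valence 4) → 1 H
  atom 5: O, bond orders sum to 2 (valence 2) → 0 H
Totals → C:4, H:4, O:1.

C4H4O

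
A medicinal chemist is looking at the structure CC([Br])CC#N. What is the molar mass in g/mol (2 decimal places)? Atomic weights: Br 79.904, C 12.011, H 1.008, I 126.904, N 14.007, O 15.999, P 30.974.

First, the molecular formula is C4H6BrN (counting implicit H from valence).
  Br: 1 × 79.904 = 79.904
  C: 4 × 12.011 = 48.044
  H: 6 × 1.008 = 6.048
  N: 1 × 14.007 = 14.007
Sum: 1×79.904 + 4×12.011 + 6×1.008 + 1×14.007 = 148.003 → 148.00 g/mol.

148.00 g/mol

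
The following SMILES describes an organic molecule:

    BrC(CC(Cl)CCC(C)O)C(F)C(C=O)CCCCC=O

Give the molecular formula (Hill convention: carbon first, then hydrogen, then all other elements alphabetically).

C15H25BrClFO3

Walk through each heavy atom and fill implicit hydrogens from standard valence (C 4, N 3, O 2, S 2, halogen 1):
  atom 1: Br (halogen, monovalent) → 0 H
  atom 2: C, bond orders sum to 3 (valence 4) → 1 H
  atom 3: C, bond orders sum to 2 (valence 4) → 2 H
  atom 4: C, bond orders sum to 3 (valence 4) → 1 H
  atom 5: Cl (halogen, monovalent) → 0 H
  atom 6: C, bond orders sum to 2 (valence 4) → 2 H
  atom 7: C, bond orders sum to 2 (valence 4) → 2 H
  atom 8: C, bond orders sum to 3 (valence 4) → 1 H
  atom 9: C, bond orders sum to 1 (valence 4) → 3 H
  atom 10: O, bond orders sum to 1 (valence 2) → 1 H
  atom 11: C, bond orders sum to 3 (valence 4) → 1 H
  atom 12: F (halogen, monovalent) → 0 H
  atom 13: C, bond orders sum to 3 (valence 4) → 1 H
  atom 14: C, bond orders sum to 3 (valence 4) → 1 H
  atom 15: O, bond orders sum to 2 (valence 2) → 0 H
  atom 16: C, bond orders sum to 2 (valence 4) → 2 H
  atom 17: C, bond orders sum to 2 (valence 4) → 2 H
  atom 18: C, bond orders sum to 2 (valence 4) → 2 H
  atom 19: C, bond orders sum to 2 (valence 4) → 2 H
  atom 20: C, bond orders sum to 3 (valence 4) → 1 H
  atom 21: O, bond orders sum to 2 (valence 2) → 0 H
Totals → C:15, H:25, Br:1, Cl:1, F:1, O:3.
In Hill order: C15H25BrClFO3.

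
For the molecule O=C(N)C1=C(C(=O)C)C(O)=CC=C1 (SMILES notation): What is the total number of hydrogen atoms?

9

Walk through each heavy atom and fill implicit hydrogens from standard valence (C 4, N 3, O 2, S 2, halogen 1):
  atom 1: O, bond orders sum to 2 (valence 2) → 0 H
  atom 2: C, bond orders sum to 4 (valence 4) → 0 H
  atom 3: N, bond orders sum to 1 (valence 3) → 2 H
  atom 4: C, bond orders sum to 4 (valence 4) → 0 H
  atom 5: C, bond orders sum to 4 (valence 4) → 0 H
  atom 6: C, bond orders sum to 4 (valence 4) → 0 H
  atom 7: O, bond orders sum to 2 (valence 2) → 0 H
  atom 8: C, bond orders sum to 1 (valence 4) → 3 H
  atom 9: C, bond orders sum to 4 (valence 4) → 0 H
  atom 10: O, bond orders sum to 1 (valence 2) → 1 H
  atom 11: C, bond orders sum to 3 (valence 4) → 1 H
  atom 12: C, bond orders sum to 3 (valence 4) → 1 H
  atom 13: C, bond orders sum to 3 (valence 4) → 1 H
Total hydrogens: 9.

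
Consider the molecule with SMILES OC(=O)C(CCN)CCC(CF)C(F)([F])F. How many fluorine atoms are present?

Scan the SMILES for F atoms (remember two-letter symbols like Cl and Br are single atoms).
Fluorine count: 4.

4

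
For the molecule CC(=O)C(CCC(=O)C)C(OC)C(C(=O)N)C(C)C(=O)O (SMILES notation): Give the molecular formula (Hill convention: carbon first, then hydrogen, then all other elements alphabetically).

C14H23NO6

Walk through each heavy atom and fill implicit hydrogens from standard valence (C 4, N 3, O 2, S 2, halogen 1):
  atom 1: C, bond orders sum to 1 (valence 4) → 3 H
  atom 2: C, bond orders sum to 4 (valence 4) → 0 H
  atom 3: O, bond orders sum to 2 (valence 2) → 0 H
  atom 4: C, bond orders sum to 3 (valence 4) → 1 H
  atom 5: C, bond orders sum to 2 (valence 4) → 2 H
  atom 6: C, bond orders sum to 2 (valence 4) → 2 H
  atom 7: C, bond orders sum to 4 (valence 4) → 0 H
  atom 8: O, bond orders sum to 2 (valence 2) → 0 H
  atom 9: C, bond orders sum to 1 (valence 4) → 3 H
  atom 10: C, bond orders sum to 3 (valence 4) → 1 H
  atom 11: O, bond orders sum to 2 (valence 2) → 0 H
  atom 12: C, bond orders sum to 1 (valence 4) → 3 H
  atom 13: C, bond orders sum to 3 (valence 4) → 1 H
  atom 14: C, bond orders sum to 4 (valence 4) → 0 H
  atom 15: O, bond orders sum to 2 (valence 2) → 0 H
  atom 16: N, bond orders sum to 1 (valence 3) → 2 H
  atom 17: C, bond orders sum to 3 (valence 4) → 1 H
  atom 18: C, bond orders sum to 1 (valence 4) → 3 H
  atom 19: C, bond orders sum to 4 (valence 4) → 0 H
  atom 20: O, bond orders sum to 2 (valence 2) → 0 H
  atom 21: O, bond orders sum to 1 (valence 2) → 1 H
Totals → C:14, H:23, N:1, O:6.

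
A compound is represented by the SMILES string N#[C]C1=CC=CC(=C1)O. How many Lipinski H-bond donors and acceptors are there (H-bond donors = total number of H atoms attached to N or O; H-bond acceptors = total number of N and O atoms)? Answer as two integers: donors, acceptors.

Donors: find every N or O and count the H atoms it carries.
  atom 1 (N): bond orders sum to 3 → 0 H
  atom 9 (O): bond orders sum to 1 → 1 H
Lipinski HBD = 1.
Acceptors: N atoms = 1, O atoms = 1 → HBA = 2.

1, 2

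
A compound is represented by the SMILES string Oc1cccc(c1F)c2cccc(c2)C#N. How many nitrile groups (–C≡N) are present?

1

The nitrile motif appears at heavy-atom position 15 in the SMILES.
Other groups present: 1 hydroxyl.
Nitrile count: 1.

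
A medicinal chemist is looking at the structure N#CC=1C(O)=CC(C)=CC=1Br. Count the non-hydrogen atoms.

Every atom symbol written in the SMILES (organic subset) is one heavy atom; implicit H are not written.
Heavy atoms by element → Br:1, C:8, N:1, O:1.
Total: 11.

11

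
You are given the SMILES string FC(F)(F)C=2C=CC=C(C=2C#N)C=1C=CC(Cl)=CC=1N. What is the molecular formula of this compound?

Walk through each heavy atom and fill implicit hydrogens from standard valence (C 4, N 3, O 2, S 2, halogen 1):
  atom 1: F (halogen, monovalent) → 0 H
  atom 2: C, bond orders sum to 4 (valence 4) → 0 H
  atom 3: F (halogen, monovalent) → 0 H
  atom 4: F (halogen, monovalent) → 0 H
  atom 5: C, bond orders sum to 4 (valence 4) → 0 H
  atom 6: C, bond orders sum to 3 (valence 4) → 1 H
  atom 7: C, bond orders sum to 3 (valence 4) → 1 H
  atom 8: C, bond orders sum to 3 (valence 4) → 1 H
  atom 9: C, bond orders sum to 4 (valence 4) → 0 H
  atom 10: C, bond orders sum to 4 (valence 4) → 0 H
  atom 11: C, bond orders sum to 4 (valence 4) → 0 H
  atom 12: N, bond orders sum to 3 (valence 3) → 0 H
  atom 13: C, bond orders sum to 4 (valence 4) → 0 H
  atom 14: C, bond orders sum to 3 (valence 4) → 1 H
  atom 15: C, bond orders sum to 3 (valence 4) → 1 H
  atom 16: C, bond orders sum to 4 (valence 4) → 0 H
  atom 17: Cl (halogen, monovalent) → 0 H
  atom 18: C, bond orders sum to 3 (valence 4) → 1 H
  atom 19: C, bond orders sum to 4 (valence 4) → 0 H
  atom 20: N, bond orders sum to 1 (valence 3) → 2 H
Totals → C:14, H:8, Cl:1, F:3, N:2.
In Hill order: C14H8ClF3N2.

C14H8ClF3N2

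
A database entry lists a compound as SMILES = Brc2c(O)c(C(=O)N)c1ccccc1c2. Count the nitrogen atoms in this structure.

1

Scan the SMILES for N atoms (remember two-letter symbols like Cl and Br are single atoms).
Nitrogen count: 1.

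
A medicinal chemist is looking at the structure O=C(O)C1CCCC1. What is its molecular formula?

C6H10O2

Walk through each heavy atom and fill implicit hydrogens from standard valence (C 4, N 3, O 2, S 2, halogen 1):
  atom 1: O, bond orders sum to 2 (valence 2) → 0 H
  atom 2: C, bond orders sum to 4 (valence 4) → 0 H
  atom 3: O, bond orders sum to 1 (valence 2) → 1 H
  atom 4: C, bond orders sum to 3 (valence 4) → 1 H
  atom 5: C, bond orders sum to 2 (valence 4) → 2 H
  atom 6: C, bond orders sum to 2 (valence 4) → 2 H
  atom 7: C, bond orders sum to 2 (valence 4) → 2 H
  atom 8: C, bond orders sum to 2 (valence 4) → 2 H
Totals → C:6, H:10, O:2.
In Hill order: C6H10O2.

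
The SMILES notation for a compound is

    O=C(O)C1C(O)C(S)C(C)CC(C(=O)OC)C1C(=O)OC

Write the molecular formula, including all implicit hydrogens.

C13H20O7S

Walk through each heavy atom and fill implicit hydrogens from standard valence (C 4, N 3, O 2, S 2, halogen 1):
  atom 1: O, bond orders sum to 2 (valence 2) → 0 H
  atom 2: C, bond orders sum to 4 (valence 4) → 0 H
  atom 3: O, bond orders sum to 1 (valence 2) → 1 H
  atom 4: C, bond orders sum to 3 (valence 4) → 1 H
  atom 5: C, bond orders sum to 3 (valence 4) → 1 H
  atom 6: O, bond orders sum to 1 (valence 2) → 1 H
  atom 7: C, bond orders sum to 3 (valence 4) → 1 H
  atom 8: S, bond orders sum to 1 (valence 2) → 1 H
  atom 9: C, bond orders sum to 3 (valence 4) → 1 H
  atom 10: C, bond orders sum to 1 (valence 4) → 3 H
  atom 11: C, bond orders sum to 2 (valence 4) → 2 H
  atom 12: C, bond orders sum to 3 (valence 4) → 1 H
  atom 13: C, bond orders sum to 4 (valence 4) → 0 H
  atom 14: O, bond orders sum to 2 (valence 2) → 0 H
  atom 15: O, bond orders sum to 2 (valence 2) → 0 H
  atom 16: C, bond orders sum to 1 (valence 4) → 3 H
  atom 17: C, bond orders sum to 3 (valence 4) → 1 H
  atom 18: C, bond orders sum to 4 (valence 4) → 0 H
  atom 19: O, bond orders sum to 2 (valence 2) → 0 H
  atom 20: O, bond orders sum to 2 (valence 2) → 0 H
  atom 21: C, bond orders sum to 1 (valence 4) → 3 H
Totals → C:13, H:20, O:7, S:1.
In Hill order: C13H20O7S.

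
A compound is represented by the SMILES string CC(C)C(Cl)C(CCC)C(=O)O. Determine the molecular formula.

Walk through each heavy atom and fill implicit hydrogens from standard valence (C 4, N 3, O 2, S 2, halogen 1):
  atom 1: C, bond orders sum to 1 (valence 4) → 3 H
  atom 2: C, bond orders sum to 3 (valence 4) → 1 H
  atom 3: C, bond orders sum to 1 (valence 4) → 3 H
  atom 4: C, bond orders sum to 3 (valence 4) → 1 H
  atom 5: Cl (halogen, monovalent) → 0 H
  atom 6: C, bond orders sum to 3 (valence 4) → 1 H
  atom 7: C, bond orders sum to 2 (valence 4) → 2 H
  atom 8: C, bond orders sum to 2 (valence 4) → 2 H
  atom 9: C, bond orders sum to 1 (valence 4) → 3 H
  atom 10: C, bond orders sum to 4 (valence 4) → 0 H
  atom 11: O, bond orders sum to 2 (valence 2) → 0 H
  atom 12: O, bond orders sum to 1 (valence 2) → 1 H
Totals → C:9, H:17, Cl:1, O:2.
In Hill order: C9H17ClO2.

C9H17ClO2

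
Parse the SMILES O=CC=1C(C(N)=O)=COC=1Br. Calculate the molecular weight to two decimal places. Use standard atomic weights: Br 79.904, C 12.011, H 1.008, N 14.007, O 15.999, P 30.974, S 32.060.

First, the molecular formula is C6H4BrNO3 (counting implicit H from valence).
  Br: 1 × 79.904 = 79.904
  C: 6 × 12.011 = 72.066
  H: 4 × 1.008 = 4.032
  N: 1 × 14.007 = 14.007
  O: 3 × 15.999 = 47.997
Sum: 1×79.904 + 6×12.011 + 4×1.008 + 1×14.007 + 3×15.999 = 218.006 → 218.01 g/mol.

218.01 g/mol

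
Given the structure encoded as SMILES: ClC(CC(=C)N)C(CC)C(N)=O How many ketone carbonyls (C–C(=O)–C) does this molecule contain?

Scan the SMILES for the ketone motif — none present.
Groups that are present: 1 alkene, 1 amide, 1 primary amine.

0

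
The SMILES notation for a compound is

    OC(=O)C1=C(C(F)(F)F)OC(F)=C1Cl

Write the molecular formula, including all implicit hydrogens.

Walk through each heavy atom and fill implicit hydrogens from standard valence (C 4, N 3, O 2, S 2, halogen 1):
  atom 1: O, bond orders sum to 1 (valence 2) → 1 H
  atom 2: C, bond orders sum to 4 (valence 4) → 0 H
  atom 3: O, bond orders sum to 2 (valence 2) → 0 H
  atom 4: C, bond orders sum to 4 (valence 4) → 0 H
  atom 5: C, bond orders sum to 4 (valence 4) → 0 H
  atom 6: C, bond orders sum to 4 (valence 4) → 0 H
  atom 7: F (halogen, monovalent) → 0 H
  atom 8: F (halogen, monovalent) → 0 H
  atom 9: F (halogen, monovalent) → 0 H
  atom 10: O, bond orders sum to 2 (valence 2) → 0 H
  atom 11: C, bond orders sum to 4 (valence 4) → 0 H
  atom 12: F (halogen, monovalent) → 0 H
  atom 13: C, bond orders sum to 4 (valence 4) → 0 H
  atom 14: Cl (halogen, monovalent) → 0 H
Totals → C:6, H:1, Cl:1, F:4, O:3.

C6HClF4O3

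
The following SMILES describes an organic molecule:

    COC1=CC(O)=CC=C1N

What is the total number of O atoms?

Scan the SMILES for O atoms (remember two-letter symbols like Cl and Br are single atoms).
Oxygen count: 2.

2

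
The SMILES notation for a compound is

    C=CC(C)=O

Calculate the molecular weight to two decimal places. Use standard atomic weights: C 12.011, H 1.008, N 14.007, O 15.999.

First, the molecular formula is C4H6O (counting implicit H from valence).
  C: 4 × 12.011 = 48.044
  H: 6 × 1.008 = 6.048
  O: 1 × 15.999 = 15.999
Sum: 4×12.011 + 6×1.008 + 1×15.999 = 70.091 → 70.09 g/mol.

70.09 g/mol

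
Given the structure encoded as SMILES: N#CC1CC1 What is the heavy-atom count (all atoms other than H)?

5

Every atom symbol written in the SMILES (organic subset) is one heavy atom; implicit H are not written.
Heavy atoms by element → C:4, N:1.
Total: 5.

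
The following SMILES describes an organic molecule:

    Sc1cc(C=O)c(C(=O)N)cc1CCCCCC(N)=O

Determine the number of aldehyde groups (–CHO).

The aldehyde motif appears at heavy-atom position 5 in the SMILES.
Other groups present: 2 amide, 1 thiol.
Aldehyde count: 1.

1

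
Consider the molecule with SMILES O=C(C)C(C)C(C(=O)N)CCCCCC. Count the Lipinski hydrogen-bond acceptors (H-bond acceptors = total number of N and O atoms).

N atoms: 1; O atoms: 2.
Lipinski HBA = 1 + 2 = 3.

3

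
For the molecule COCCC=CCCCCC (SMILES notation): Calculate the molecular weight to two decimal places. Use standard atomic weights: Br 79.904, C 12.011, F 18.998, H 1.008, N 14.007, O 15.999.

First, the molecular formula is C10H20O (counting implicit H from valence).
  C: 10 × 12.011 = 120.110
  H: 20 × 1.008 = 20.160
  O: 1 × 15.999 = 15.999
Sum: 10×12.011 + 20×1.008 + 1×15.999 = 156.269 → 156.27 g/mol.

156.27 g/mol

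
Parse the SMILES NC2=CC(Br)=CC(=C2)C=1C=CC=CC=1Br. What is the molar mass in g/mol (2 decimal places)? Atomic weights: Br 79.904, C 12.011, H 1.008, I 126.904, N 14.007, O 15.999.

First, the molecular formula is C12H9Br2N (counting implicit H from valence).
  Br: 2 × 79.904 = 159.808
  C: 12 × 12.011 = 144.132
  H: 9 × 1.008 = 9.072
  N: 1 × 14.007 = 14.007
Sum: 2×79.904 + 12×12.011 + 9×1.008 + 1×14.007 = 327.019 → 327.02 g/mol.

327.02 g/mol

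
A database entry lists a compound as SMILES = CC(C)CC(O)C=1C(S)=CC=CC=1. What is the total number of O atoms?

1

Scan the SMILES for O atoms (remember two-letter symbols like Cl and Br are single atoms).
Oxygen count: 1.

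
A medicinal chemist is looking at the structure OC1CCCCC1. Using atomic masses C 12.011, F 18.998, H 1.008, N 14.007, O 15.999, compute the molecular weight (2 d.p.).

First, the molecular formula is C6H12O (counting implicit H from valence).
  C: 6 × 12.011 = 72.066
  H: 12 × 1.008 = 12.096
  O: 1 × 15.999 = 15.999
Sum: 6×12.011 + 12×1.008 + 1×15.999 = 100.161 → 100.16 g/mol.

100.16 g/mol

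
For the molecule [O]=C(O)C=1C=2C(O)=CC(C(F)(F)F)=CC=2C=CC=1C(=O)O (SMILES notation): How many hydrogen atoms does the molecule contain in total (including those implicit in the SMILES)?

Walk through each heavy atom and fill implicit hydrogens from standard valence (C 4, N 3, O 2, S 2, halogen 1):
  atom 1: O with explicit H count 0
  atom 2: C, bond orders sum to 4 (valence 4) → 0 H
  atom 3: O, bond orders sum to 1 (valence 2) → 1 H
  atom 4: C, bond orders sum to 4 (valence 4) → 0 H
  atom 5: C, bond orders sum to 4 (valence 4) → 0 H
  atom 6: C, bond orders sum to 4 (valence 4) → 0 H
  atom 7: O, bond orders sum to 1 (valence 2) → 1 H
  atom 8: C, bond orders sum to 3 (valence 4) → 1 H
  atom 9: C, bond orders sum to 4 (valence 4) → 0 H
  atom 10: C, bond orders sum to 4 (valence 4) → 0 H
  atom 11: F (halogen, monovalent) → 0 H
  atom 12: F (halogen, monovalent) → 0 H
  atom 13: F (halogen, monovalent) → 0 H
  atom 14: C, bond orders sum to 3 (valence 4) → 1 H
  atom 15: C, bond orders sum to 4 (valence 4) → 0 H
  atom 16: C, bond orders sum to 3 (valence 4) → 1 H
  atom 17: C, bond orders sum to 3 (valence 4) → 1 H
  atom 18: C, bond orders sum to 4 (valence 4) → 0 H
  atom 19: C, bond orders sum to 4 (valence 4) → 0 H
  atom 20: O, bond orders sum to 2 (valence 2) → 0 H
  atom 21: O, bond orders sum to 1 (valence 2) → 1 H
Total hydrogens: 7.

7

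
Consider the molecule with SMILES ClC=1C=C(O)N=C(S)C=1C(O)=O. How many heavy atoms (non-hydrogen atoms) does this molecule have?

Every atom symbol written in the SMILES (organic subset) is one heavy atom; implicit H are not written.
Heavy atoms by element → C:6, Cl:1, N:1, O:3, S:1.
Total: 12.

12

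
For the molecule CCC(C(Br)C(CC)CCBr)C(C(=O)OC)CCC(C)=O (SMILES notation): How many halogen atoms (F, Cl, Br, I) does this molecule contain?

Halogen atoms appear at heavy-atom positions 5, 11 (2×Br).
Other groups present: 1 ester, 1 ketone.
Halogen count: 2.

2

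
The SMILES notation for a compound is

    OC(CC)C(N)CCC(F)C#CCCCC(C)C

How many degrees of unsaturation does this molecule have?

2

Degree of unsaturation = (number of rings) + (number of π bonds).
Ring closures in the SMILES: 0.
π bonds: 1 triple bond (each 2 DoU) → 2 DoU from unsaturation.
Total DoU = 0 + 2 = 2.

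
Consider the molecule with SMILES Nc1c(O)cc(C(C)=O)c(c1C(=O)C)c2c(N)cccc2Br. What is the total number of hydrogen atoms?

Walk through each heavy atom and fill implicit hydrogens from standard valence (C 4, N 3, O 2, S 2, halogen 1); for lowercase aromatic atoms, an aromatic c carries 1 H when it has two neighbours and 0 H with three, and aromatic n carries 0 H:
  atom 1: N, bond orders sum to 1 (valence 3) → 2 H
  atom 2: aromatic c, 3 neighbours → 0 H
  atom 3: aromatic c, 3 neighbours → 0 H
  atom 4: O, bond orders sum to 1 (valence 2) → 1 H
  atom 5: aromatic c, 2 neighbours → 1 H
  atom 6: aromatic c, 3 neighbours → 0 H
  atom 7: C, bond orders sum to 4 (valence 4) → 0 H
  atom 8: C, bond orders sum to 1 (valence 4) → 3 H
  atom 9: O, bond orders sum to 2 (valence 2) → 0 H
  atom 10: aromatic c, 3 neighbours → 0 H
  atom 11: aromatic c, 3 neighbours → 0 H
  atom 12: C, bond orders sum to 4 (valence 4) → 0 H
  atom 13: O, bond orders sum to 2 (valence 2) → 0 H
  atom 14: C, bond orders sum to 1 (valence 4) → 3 H
  atom 15: aromatic c, 3 neighbours → 0 H
  atom 16: aromatic c, 3 neighbours → 0 H
  atom 17: N, bond orders sum to 1 (valence 3) → 2 H
  atom 18: aromatic c, 2 neighbours → 1 H
  atom 19: aromatic c, 2 neighbours → 1 H
  atom 20: aromatic c, 2 neighbours → 1 H
  atom 21: aromatic c, 3 neighbours → 0 H
  atom 22: Br (halogen, monovalent) → 0 H
Total hydrogens: 15.

15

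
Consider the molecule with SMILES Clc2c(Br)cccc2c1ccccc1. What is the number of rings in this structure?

2

In SMILES, each pair of matching ring-closure digits denotes one ring-closing bond; the number of such bonds equals the number of independent rings.
Ring-closure bonds here: 2.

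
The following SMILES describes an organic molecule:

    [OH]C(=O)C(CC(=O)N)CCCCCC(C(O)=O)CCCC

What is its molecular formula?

C15H27NO5

Walk through each heavy atom and fill implicit hydrogens from standard valence (C 4, N 3, O 2, S 2, halogen 1):
  atom 1: O with explicit H count 1
  atom 2: C, bond orders sum to 4 (valence 4) → 0 H
  atom 3: O, bond orders sum to 2 (valence 2) → 0 H
  atom 4: C, bond orders sum to 3 (valence 4) → 1 H
  atom 5: C, bond orders sum to 2 (valence 4) → 2 H
  atom 6: C, bond orders sum to 4 (valence 4) → 0 H
  atom 7: O, bond orders sum to 2 (valence 2) → 0 H
  atom 8: N, bond orders sum to 1 (valence 3) → 2 H
  atom 9: C, bond orders sum to 2 (valence 4) → 2 H
  atom 10: C, bond orders sum to 2 (valence 4) → 2 H
  atom 11: C, bond orders sum to 2 (valence 4) → 2 H
  atom 12: C, bond orders sum to 2 (valence 4) → 2 H
  atom 13: C, bond orders sum to 2 (valence 4) → 2 H
  atom 14: C, bond orders sum to 3 (valence 4) → 1 H
  atom 15: C, bond orders sum to 4 (valence 4) → 0 H
  atom 16: O, bond orders sum to 1 (valence 2) → 1 H
  atom 17: O, bond orders sum to 2 (valence 2) → 0 H
  atom 18: C, bond orders sum to 2 (valence 4) → 2 H
  atom 19: C, bond orders sum to 2 (valence 4) → 2 H
  atom 20: C, bond orders sum to 2 (valence 4) → 2 H
  atom 21: C, bond orders sum to 1 (valence 4) → 3 H
Totals → C:15, H:27, N:1, O:5.
In Hill order: C15H27NO5.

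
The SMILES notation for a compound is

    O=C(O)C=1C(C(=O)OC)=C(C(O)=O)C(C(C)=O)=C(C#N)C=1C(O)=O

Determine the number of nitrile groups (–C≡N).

The nitrile motif appears at heavy-atom position 19 in the SMILES.
Other groups present: 3 carboxylic acid, 1 ester, 1 ketone.
Nitrile count: 1.

1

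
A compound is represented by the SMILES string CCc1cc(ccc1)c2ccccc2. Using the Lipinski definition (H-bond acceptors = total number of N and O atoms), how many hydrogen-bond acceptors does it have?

N atoms: 0; O atoms: 0.
Lipinski HBA = 0 + 0 = 0.

0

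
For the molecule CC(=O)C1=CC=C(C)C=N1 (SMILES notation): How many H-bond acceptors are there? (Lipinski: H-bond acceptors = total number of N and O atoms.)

2

N atoms: 1; O atoms: 1.
Lipinski HBA = 1 + 1 = 2.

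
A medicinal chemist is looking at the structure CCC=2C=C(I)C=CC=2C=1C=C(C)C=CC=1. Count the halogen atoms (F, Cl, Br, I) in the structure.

Halogen atoms appear at heavy-atom position 6 (1×I).
Halogen count: 1.

1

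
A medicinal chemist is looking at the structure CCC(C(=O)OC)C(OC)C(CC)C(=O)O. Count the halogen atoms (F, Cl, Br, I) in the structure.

Scan the SMILES for the halogen motif — none present.
Groups that are present: 1 carboxylic acid, 1 ester, 1 ether.

0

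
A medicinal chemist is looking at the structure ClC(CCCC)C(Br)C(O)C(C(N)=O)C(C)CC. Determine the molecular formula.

C13H25BrClNO2

Walk through each heavy atom and fill implicit hydrogens from standard valence (C 4, N 3, O 2, S 2, halogen 1):
  atom 1: Cl (halogen, monovalent) → 0 H
  atom 2: C, bond orders sum to 3 (valence 4) → 1 H
  atom 3: C, bond orders sum to 2 (valence 4) → 2 H
  atom 4: C, bond orders sum to 2 (valence 4) → 2 H
  atom 5: C, bond orders sum to 2 (valence 4) → 2 H
  atom 6: C, bond orders sum to 1 (valence 4) → 3 H
  atom 7: C, bond orders sum to 3 (valence 4) → 1 H
  atom 8: Br (halogen, monovalent) → 0 H
  atom 9: C, bond orders sum to 3 (valence 4) → 1 H
  atom 10: O, bond orders sum to 1 (valence 2) → 1 H
  atom 11: C, bond orders sum to 3 (valence 4) → 1 H
  atom 12: C, bond orders sum to 4 (valence 4) → 0 H
  atom 13: N, bond orders sum to 1 (valence 3) → 2 H
  atom 14: O, bond orders sum to 2 (valence 2) → 0 H
  atom 15: C, bond orders sum to 3 (valence 4) → 1 H
  atom 16: C, bond orders sum to 1 (valence 4) → 3 H
  atom 17: C, bond orders sum to 2 (valence 4) → 2 H
  atom 18: C, bond orders sum to 1 (valence 4) → 3 H
Totals → C:13, H:25, Br:1, Cl:1, N:1, O:2.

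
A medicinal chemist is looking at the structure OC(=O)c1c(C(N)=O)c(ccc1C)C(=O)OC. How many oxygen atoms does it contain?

5

Scan the SMILES for O atoms (remember two-letter symbols like Cl and Br are single atoms).
Oxygen count: 5.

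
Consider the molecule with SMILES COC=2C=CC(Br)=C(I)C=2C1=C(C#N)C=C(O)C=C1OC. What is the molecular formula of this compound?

Walk through each heavy atom and fill implicit hydrogens from standard valence (C 4, N 3, O 2, S 2, halogen 1):
  atom 1: C, bond orders sum to 1 (valence 4) → 3 H
  atom 2: O, bond orders sum to 2 (valence 2) → 0 H
  atom 3: C, bond orders sum to 4 (valence 4) → 0 H
  atom 4: C, bond orders sum to 3 (valence 4) → 1 H
  atom 5: C, bond orders sum to 3 (valence 4) → 1 H
  atom 6: C, bond orders sum to 4 (valence 4) → 0 H
  atom 7: Br (halogen, monovalent) → 0 H
  atom 8: C, bond orders sum to 4 (valence 4) → 0 H
  atom 9: I (halogen, monovalent) → 0 H
  atom 10: C, bond orders sum to 4 (valence 4) → 0 H
  atom 11: C, bond orders sum to 4 (valence 4) → 0 H
  atom 12: C, bond orders sum to 4 (valence 4) → 0 H
  atom 13: C, bond orders sum to 4 (valence 4) → 0 H
  atom 14: N, bond orders sum to 3 (valence 3) → 0 H
  atom 15: C, bond orders sum to 3 (valence 4) → 1 H
  atom 16: C, bond orders sum to 4 (valence 4) → 0 H
  atom 17: O, bond orders sum to 1 (valence 2) → 1 H
  atom 18: C, bond orders sum to 3 (valence 4) → 1 H
  atom 19: C, bond orders sum to 4 (valence 4) → 0 H
  atom 20: O, bond orders sum to 2 (valence 2) → 0 H
  atom 21: C, bond orders sum to 1 (valence 4) → 3 H
Totals → C:15, H:11, Br:1, I:1, N:1, O:3.
In Hill order: C15H11BrINO3.

C15H11BrINO3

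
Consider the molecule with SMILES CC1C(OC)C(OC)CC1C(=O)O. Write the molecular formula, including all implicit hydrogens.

C9H16O4

Walk through each heavy atom and fill implicit hydrogens from standard valence (C 4, N 3, O 2, S 2, halogen 1):
  atom 1: C, bond orders sum to 1 (valence 4) → 3 H
  atom 2: C, bond orders sum to 3 (valence 4) → 1 H
  atom 3: C, bond orders sum to 3 (valence 4) → 1 H
  atom 4: O, bond orders sum to 2 (valence 2) → 0 H
  atom 5: C, bond orders sum to 1 (valence 4) → 3 H
  atom 6: C, bond orders sum to 3 (valence 4) → 1 H
  atom 7: O, bond orders sum to 2 (valence 2) → 0 H
  atom 8: C, bond orders sum to 1 (valence 4) → 3 H
  atom 9: C, bond orders sum to 2 (valence 4) → 2 H
  atom 10: C, bond orders sum to 3 (valence 4) → 1 H
  atom 11: C, bond orders sum to 4 (valence 4) → 0 H
  atom 12: O, bond orders sum to 2 (valence 2) → 0 H
  atom 13: O, bond orders sum to 1 (valence 2) → 1 H
Totals → C:9, H:16, O:4.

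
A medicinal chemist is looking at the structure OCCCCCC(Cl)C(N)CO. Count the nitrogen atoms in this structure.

1

Scan the SMILES for N atoms (remember two-letter symbols like Cl and Br are single atoms).
Nitrogen count: 1.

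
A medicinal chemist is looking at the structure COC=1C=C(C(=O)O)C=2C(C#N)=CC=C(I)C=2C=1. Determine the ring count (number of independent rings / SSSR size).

2

In SMILES, each pair of matching ring-closure digits denotes one ring-closing bond; the number of such bonds equals the number of independent rings.
Ring-closure bonds here: 2.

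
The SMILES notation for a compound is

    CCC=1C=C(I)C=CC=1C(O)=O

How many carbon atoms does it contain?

9

Count every carbon token in the SMILES (each C, including those in ring-closure positions and inside branches).
Carbon count: 9.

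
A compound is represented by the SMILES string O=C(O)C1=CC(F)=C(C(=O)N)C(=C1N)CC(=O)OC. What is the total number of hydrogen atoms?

Walk through each heavy atom and fill implicit hydrogens from standard valence (C 4, N 3, O 2, S 2, halogen 1):
  atom 1: O, bond orders sum to 2 (valence 2) → 0 H
  atom 2: C, bond orders sum to 4 (valence 4) → 0 H
  atom 3: O, bond orders sum to 1 (valence 2) → 1 H
  atom 4: C, bond orders sum to 4 (valence 4) → 0 H
  atom 5: C, bond orders sum to 3 (valence 4) → 1 H
  atom 6: C, bond orders sum to 4 (valence 4) → 0 H
  atom 7: F (halogen, monovalent) → 0 H
  atom 8: C, bond orders sum to 4 (valence 4) → 0 H
  atom 9: C, bond orders sum to 4 (valence 4) → 0 H
  atom 10: O, bond orders sum to 2 (valence 2) → 0 H
  atom 11: N, bond orders sum to 1 (valence 3) → 2 H
  atom 12: C, bond orders sum to 4 (valence 4) → 0 H
  atom 13: C, bond orders sum to 4 (valence 4) → 0 H
  atom 14: N, bond orders sum to 1 (valence 3) → 2 H
  atom 15: C, bond orders sum to 2 (valence 4) → 2 H
  atom 16: C, bond orders sum to 4 (valence 4) → 0 H
  atom 17: O, bond orders sum to 2 (valence 2) → 0 H
  atom 18: O, bond orders sum to 2 (valence 2) → 0 H
  atom 19: C, bond orders sum to 1 (valence 4) → 3 H
Total hydrogens: 11.

11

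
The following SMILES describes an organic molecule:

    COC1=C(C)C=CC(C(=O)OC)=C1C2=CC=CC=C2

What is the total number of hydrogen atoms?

16

Walk through each heavy atom and fill implicit hydrogens from standard valence (C 4, N 3, O 2, S 2, halogen 1):
  atom 1: C, bond orders sum to 1 (valence 4) → 3 H
  atom 2: O, bond orders sum to 2 (valence 2) → 0 H
  atom 3: C, bond orders sum to 4 (valence 4) → 0 H
  atom 4: C, bond orders sum to 4 (valence 4) → 0 H
  atom 5: C, bond orders sum to 1 (valence 4) → 3 H
  atom 6: C, bond orders sum to 3 (valence 4) → 1 H
  atom 7: C, bond orders sum to 3 (valence 4) → 1 H
  atom 8: C, bond orders sum to 4 (valence 4) → 0 H
  atom 9: C, bond orders sum to 4 (valence 4) → 0 H
  atom 10: O, bond orders sum to 2 (valence 2) → 0 H
  atom 11: O, bond orders sum to 2 (valence 2) → 0 H
  atom 12: C, bond orders sum to 1 (valence 4) → 3 H
  atom 13: C, bond orders sum to 4 (valence 4) → 0 H
  atom 14: C, bond orders sum to 4 (valence 4) → 0 H
  atom 15: C, bond orders sum to 3 (valence 4) → 1 H
  atom 16: C, bond orders sum to 3 (valence 4) → 1 H
  atom 17: C, bond orders sum to 3 (valence 4) → 1 H
  atom 18: C, bond orders sum to 3 (valence 4) → 1 H
  atom 19: C, bond orders sum to 3 (valence 4) → 1 H
Total hydrogens: 16.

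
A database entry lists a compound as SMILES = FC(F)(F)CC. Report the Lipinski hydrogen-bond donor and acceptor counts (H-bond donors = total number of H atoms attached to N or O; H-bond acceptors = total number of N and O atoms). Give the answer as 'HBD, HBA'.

Donors: find every N or O and count the H atoms it carries.
  (no N or O atoms present)
Lipinski HBD = 0.
Acceptors: N atoms = 0, O atoms = 0 → HBA = 0.

0, 0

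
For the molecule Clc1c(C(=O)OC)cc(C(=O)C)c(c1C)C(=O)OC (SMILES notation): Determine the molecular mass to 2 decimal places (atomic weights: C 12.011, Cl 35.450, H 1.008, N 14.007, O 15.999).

First, the molecular formula is C13H13ClO5 (counting implicit H from valence).
  C: 13 × 12.011 = 156.143
  Cl: 1 × 35.450 = 35.450
  H: 13 × 1.008 = 13.104
  O: 5 × 15.999 = 79.995
Sum: 13×12.011 + 1×35.450 + 13×1.008 + 5×15.999 = 284.692 → 284.69 g/mol.

284.69 g/mol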